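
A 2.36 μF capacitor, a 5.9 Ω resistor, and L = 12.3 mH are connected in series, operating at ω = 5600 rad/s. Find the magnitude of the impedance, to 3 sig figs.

8.99 Ω

X_L = ωL = 68.9 Ω
X_C = 1/(ωC) = 75.7 Ω
Net reactance X = X_L − X_C = -6.79 Ω
Z = 5.90 − j6.79 Ω
|Z| = √(5.90² + 6.79²) = 8.99 Ω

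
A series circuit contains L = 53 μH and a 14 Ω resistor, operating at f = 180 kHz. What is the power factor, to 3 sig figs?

ω = 2πf = 1.131e+06 rad/s
X_L = ωL = 59.9 Ω
Z = 14.0 + j59.9 Ω
|Z| = √(14.0² + 59.9²) = 61.6 Ω
∠Z = arctan(59.9/14.0) = 76.9°
cos φ = cos(76.9°) = 0.227

0.227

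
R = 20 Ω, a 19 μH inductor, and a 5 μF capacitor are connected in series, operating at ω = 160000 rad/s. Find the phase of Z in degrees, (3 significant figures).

5.11°

X_L = ωL = 3.04 Ω
X_C = 1/(ωC) = 1.25 Ω
Net reactance X = X_L − X_C = 1.79 Ω
Z = 20.0 + j1.79 Ω
|Z| = √(20.0² + 1.79²) = 20.1 Ω
∠Z = arctan(1.79/20.0) = 5.11°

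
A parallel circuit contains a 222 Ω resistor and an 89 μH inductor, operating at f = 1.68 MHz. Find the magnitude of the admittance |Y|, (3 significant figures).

ω = 2πf = 1.056e+07 rad/s
X_L = ωL = 939 Ω
Parallel: admittances add. Y = 1/R + 1/(jωL)
Y = (0.00450 − j0.00106) S
|Y| = 0.00463 S → |Z| = 1/|Y| = 216 Ω, ∠Z = −∠Y = 13.3°

4.63 mS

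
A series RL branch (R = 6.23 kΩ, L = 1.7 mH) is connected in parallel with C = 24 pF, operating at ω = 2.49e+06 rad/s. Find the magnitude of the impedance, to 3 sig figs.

X_L = ωL = 4230 Ω
X_C = 1/(ωC) = 16700 Ω
Branch 1 (R+jX_L): Z₁ = 6230 + j4230 Ω, |Z₁| = 7530 Ω
Branch 2 (−jX_C): Z₂ = −j16700 Ω
Parallel: Z = Z₁Z₂/(Z₁+Z₂), |Z| = 9020 Ω, ∠Z = 7.70°

9020 Ω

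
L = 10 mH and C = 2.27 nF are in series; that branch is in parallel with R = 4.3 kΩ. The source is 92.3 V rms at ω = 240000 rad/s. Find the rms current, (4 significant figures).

X_L = ωL = 2400 Ω
X_C = 1/(ωC) = 1836 Ω
Branch 1: Z₁ = R = 4300 Ω
Branch 2 (series LC): Z₂ = j(X_L − X_C) = j564.5 Ω
Parallel: Z = Z₁Z₂/(Z₁+Z₂), |Z| = 559.7 Ω, ∠Z = 82.52°
I = V/|Z| = 92.3/559.7 = 164.9 mA

164.9 mA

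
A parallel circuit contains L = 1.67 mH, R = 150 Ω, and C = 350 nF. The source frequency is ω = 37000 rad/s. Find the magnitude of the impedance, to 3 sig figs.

X_L = ωL = 61.8 Ω
X_C = 1/(ωC) = 77.2 Ω
Parallel: admittances add. Y = 1/R + 1/(jωL) + jωC
Y = (0.00667 − j0.00323) S
|Y| = 0.00741 S → |Z| = 1/|Y| = 135 Ω, ∠Z = −∠Y = 25.9°

135 Ω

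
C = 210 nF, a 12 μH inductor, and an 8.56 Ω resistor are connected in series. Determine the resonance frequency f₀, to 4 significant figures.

ω₀ = 1/√(LC) = 1/√(1.2e-05 × 2.1e-07) = 629900 rad/s
f₀ = ω₀/(2π) = 100.3 kHz

100.3 kHz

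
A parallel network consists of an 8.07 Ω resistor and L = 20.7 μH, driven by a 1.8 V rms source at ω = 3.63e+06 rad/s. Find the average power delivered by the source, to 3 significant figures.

401 mW

X_L = ωL = 75.1 Ω
Parallel: admittances add. Y = 1/R + 1/(jωL)
Y = (0.124 − j0.0133) S
|Y| = 0.125 S → |Z| = 1/|Y| = 8.02 Ω, ∠Z = −∠Y = 6.13°
I = V/|Z| = 224 mA
P = VI cos φ = 1.8 × 0.224 × cos(6.13°) = 401 mW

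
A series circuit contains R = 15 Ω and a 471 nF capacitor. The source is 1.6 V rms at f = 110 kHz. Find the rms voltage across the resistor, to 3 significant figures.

ω = 2πf = 691200 rad/s
X_C = 1/(ωC) = 3.07 Ω
Z = 15.0 − j3.07 Ω
|Z| = √(15.0² + 3.07²) = 15.3 Ω
I = V/|Z| = 104 mA
V_R = I·|Z_R| = 0.104 × 15.0 = 1.57 V

1.57 V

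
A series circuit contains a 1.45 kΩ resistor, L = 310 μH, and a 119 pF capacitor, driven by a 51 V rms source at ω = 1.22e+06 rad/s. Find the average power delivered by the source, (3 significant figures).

84.8 mW

X_L = ωL = 378 Ω
X_C = 1/(ωC) = 6890 Ω
Net reactance X = X_L − X_C = -6510 Ω
Z = 1450 − j6510 Ω
|Z| = √(1450² + 6510²) = 6670 Ω
∠Z = arctan(-6510/1450) = -77.4°
I = V/|Z| = 7.65 mA
P = VI cos φ = 51 × 0.00765 × cos(-77.4°) = 84.8 mW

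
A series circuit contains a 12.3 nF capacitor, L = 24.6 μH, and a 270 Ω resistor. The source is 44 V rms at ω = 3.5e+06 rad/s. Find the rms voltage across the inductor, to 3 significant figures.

13.7 V

X_L = ωL = 86.1 Ω
X_C = 1/(ωC) = 23.2 Ω
Net reactance X = X_L − X_C = 62.9 Ω
Z = 270 + j62.9 Ω
|Z| = √(270² + 62.9²) = 277 Ω
I = V/|Z| = 159 mA
V_L = I·|Z_L| = 0.159 × 86.1 = 13.7 V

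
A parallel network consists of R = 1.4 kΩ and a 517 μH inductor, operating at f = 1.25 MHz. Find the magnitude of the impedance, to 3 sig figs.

1320 Ω

ω = 2πf = 7.854e+06 rad/s
X_L = ωL = 4060 Ω
Parallel: admittances add. Y = 1/R + 1/(jωL)
Y = (0.000714 − j0.000246) S
|Y| = 0.000756 S → |Z| = 1/|Y| = 1320 Ω, ∠Z = −∠Y = 19.0°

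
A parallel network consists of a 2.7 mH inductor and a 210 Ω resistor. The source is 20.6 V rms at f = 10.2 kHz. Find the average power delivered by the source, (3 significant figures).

2.02 W

ω = 2πf = 64090 rad/s
X_L = ωL = 173 Ω
Parallel: admittances add. Y = 1/R + 1/(jωL)
Y = (0.00476 − j0.00578) S
|Y| = 0.00749 S → |Z| = 1/|Y| = 134 Ω, ∠Z = −∠Y = 50.5°
I = V/|Z| = 154 mA
P = VI cos φ = 20.6 × 0.154 × cos(50.5°) = 2.02 W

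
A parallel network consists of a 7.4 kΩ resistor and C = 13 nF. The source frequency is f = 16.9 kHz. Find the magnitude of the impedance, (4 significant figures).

721.0 Ω

ω = 2πf = 106200 rad/s
X_C = 1/(ωC) = 724.4 Ω
Parallel: admittances add. Y = 1/R + jωC
Y = (0.0001351 + j0.001380) S
|Y| = 0.001387 S → |Z| = 1/|Y| = 721.0 Ω, ∠Z = −∠Y = -84.41°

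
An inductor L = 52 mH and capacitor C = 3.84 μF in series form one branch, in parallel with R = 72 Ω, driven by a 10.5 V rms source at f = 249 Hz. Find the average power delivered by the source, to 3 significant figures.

ω = 2πf = 1565 rad/s
X_L = ωL = 81.4 Ω
X_C = 1/(ωC) = 166 Ω
Branch 1: Z₁ = R = 72.0 Ω
Branch 2 (series LC): Z₂ = j(X_L − X_C) = −j85.1 Ω
Parallel: Z = Z₁Z₂/(Z₁+Z₂), |Z| = 55.0 Ω, ∠Z = -40.2°
I = V/|Z| = 191 mA
P = VI cos φ = 10.5 × 0.191 × cos(-40.2°) = 1.53 W

1.53 W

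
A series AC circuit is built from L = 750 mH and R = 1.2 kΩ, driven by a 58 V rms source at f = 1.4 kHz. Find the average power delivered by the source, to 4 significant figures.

89.78 mW

ω = 2πf = 8796 rad/s
X_L = ωL = 6597 Ω
Z = 1200 + j6597 Ω
|Z| = √(1200² + 6597²) = 6706 Ω
∠Z = arctan(6597/1200) = 79.69°
I = V/|Z| = 8.649 mA
P = VI cos φ = 58 × 0.008649 × cos(79.69°) = 89.78 mW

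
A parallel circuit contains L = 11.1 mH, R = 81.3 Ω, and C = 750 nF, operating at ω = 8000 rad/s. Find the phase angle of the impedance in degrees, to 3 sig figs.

23.2°

X_L = ωL = 88.8 Ω
X_C = 1/(ωC) = 167 Ω
Parallel: admittances add. Y = 1/R + 1/(jωL) + jωC
Y = (0.0123 − j0.00526) S
|Y| = 0.0134 S → |Z| = 1/|Y| = 74.7 Ω, ∠Z = −∠Y = 23.2°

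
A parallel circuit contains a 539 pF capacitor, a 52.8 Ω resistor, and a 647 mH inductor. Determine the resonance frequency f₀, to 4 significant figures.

ω₀ = 1/√(LC) = 1/√(0.647 × 5.39e-10) = 53550 rad/s
f₀ = ω₀/(2π) = 8.523 kHz

8.523 kHz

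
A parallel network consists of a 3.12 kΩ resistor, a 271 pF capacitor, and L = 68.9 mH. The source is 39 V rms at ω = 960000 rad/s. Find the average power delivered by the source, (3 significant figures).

X_L = ωL = 66100 Ω
X_C = 1/(ωC) = 3840 Ω
Parallel: admittances add. Y = 1/R + 1/(jωL) + jωC
Y = (0.000321 + j0.000245) S
|Y| = 0.000403 S → |Z| = 1/|Y| = 2480 Ω, ∠Z = −∠Y = -37.4°
I = V/|Z| = 15.7 mA
P = VI cos φ = 39 × 0.0157 × cos(-37.4°) = 488 mW

488 mW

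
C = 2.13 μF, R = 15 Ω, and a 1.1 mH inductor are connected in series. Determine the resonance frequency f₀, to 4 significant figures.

ω₀ = 1/√(LC) = 1/√(0.0011 × 2.13e-06) = 20660 rad/s
f₀ = ω₀/(2π) = 3.288 kHz

3.288 kHz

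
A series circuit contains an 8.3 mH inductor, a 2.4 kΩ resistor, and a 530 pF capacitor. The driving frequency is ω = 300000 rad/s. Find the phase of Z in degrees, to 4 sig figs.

-57.72°

X_L = ωL = 2490 Ω
X_C = 1/(ωC) = 6289 Ω
Net reactance X = X_L − X_C = -3799 Ω
Z = 2400 − j3799 Ω
|Z| = √(2400² + 3799²) = 4494 Ω
∠Z = arctan(-3799/2400) = -57.72°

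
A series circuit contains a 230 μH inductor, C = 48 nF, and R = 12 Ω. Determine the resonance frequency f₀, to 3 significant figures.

47.9 kHz

ω₀ = 1/√(LC) = 1/√(0.00023 × 4.8e-08) = 301000 rad/s
f₀ = ω₀/(2π) = 47.9 kHz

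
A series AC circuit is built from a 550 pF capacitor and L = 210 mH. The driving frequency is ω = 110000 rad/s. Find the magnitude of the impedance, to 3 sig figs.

X_L = ωL = 23100 Ω
X_C = 1/(ωC) = 16500 Ω
Net reactance X = X_L − X_C = 6570 Ω
Z = j6570 Ω
|Z| = √(0² + 6570²) = 6570 Ω

6570 Ω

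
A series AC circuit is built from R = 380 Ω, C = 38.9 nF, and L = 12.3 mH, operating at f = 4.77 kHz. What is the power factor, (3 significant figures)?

ω = 2πf = 29970 rad/s
X_L = ωL = 369 Ω
X_C = 1/(ωC) = 858 Ω
Net reactance X = X_L − X_C = -489 Ω
Z = 380 − j489 Ω
|Z| = √(380² + 489²) = 619 Ω
∠Z = arctan(-489/380) = -52.2°
cos φ = cos(-52.2°) = 0.614

0.614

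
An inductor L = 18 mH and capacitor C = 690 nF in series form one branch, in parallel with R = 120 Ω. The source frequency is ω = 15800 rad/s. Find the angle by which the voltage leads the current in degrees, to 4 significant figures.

31.92°

X_L = ωL = 284.4 Ω
X_C = 1/(ωC) = 91.73 Ω
Branch 1: Z₁ = R = 120.0 Ω
Branch 2 (series LC): Z₂ = j(X_L − X_C) = j192.7 Ω
Parallel: Z = Z₁Z₂/(Z₁+Z₂), |Z| = 101.9 Ω, ∠Z = 31.92°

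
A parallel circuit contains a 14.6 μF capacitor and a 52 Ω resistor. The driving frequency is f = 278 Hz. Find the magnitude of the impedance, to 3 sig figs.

31.3 Ω

ω = 2πf = 1747 rad/s
X_C = 1/(ωC) = 39.2 Ω
Parallel: admittances add. Y = 1/R + jωC
Y = (0.0192 + j0.0255) S
|Y| = 0.0319 S → |Z| = 1/|Y| = 31.3 Ω, ∠Z = −∠Y = -53.0°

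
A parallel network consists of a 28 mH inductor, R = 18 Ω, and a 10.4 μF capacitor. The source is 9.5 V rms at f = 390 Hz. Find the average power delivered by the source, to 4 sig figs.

ω = 2πf = 2450 rad/s
X_L = ωL = 68.61 Ω
X_C = 1/(ωC) = 39.24 Ω
Parallel: admittances add. Y = 1/R + 1/(jωL) + jωC
Y = (0.05556 + j0.01091) S
|Y| = 0.05662 S → |Z| = 1/|Y| = 17.66 Ω, ∠Z = −∠Y = -11.11°
I = V/|Z| = 537.9 mA
P = VI cos φ = 9.5 × 0.5379 × cos(-11.11°) = 5.014 W

5.014 W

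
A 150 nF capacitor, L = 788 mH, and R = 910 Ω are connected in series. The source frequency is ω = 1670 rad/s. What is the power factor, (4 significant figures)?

X_L = ωL = 1316 Ω
X_C = 1/(ωC) = 3992 Ω
Net reactance X = X_L − X_C = -2676 Ω
Z = 910.0 − j2676 Ω
|Z| = √(910.0² + 2676²) = 2827 Ω
∠Z = arctan(-2676/910.0) = -71.22°
cos φ = cos(-71.22°) = 0.3219

0.3219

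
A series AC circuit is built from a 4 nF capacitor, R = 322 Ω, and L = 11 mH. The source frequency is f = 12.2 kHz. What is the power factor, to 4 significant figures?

0.1320

ω = 2πf = 76650 rad/s
X_L = ωL = 843.2 Ω
X_C = 1/(ωC) = 3261 Ω
Net reactance X = X_L − X_C = -2418 Ω
Z = 322.0 − j2418 Ω
|Z| = √(322.0² + 2418²) = 2440 Ω
∠Z = arctan(-2418/322.0) = -82.42°
cos φ = cos(-82.42°) = 0.1320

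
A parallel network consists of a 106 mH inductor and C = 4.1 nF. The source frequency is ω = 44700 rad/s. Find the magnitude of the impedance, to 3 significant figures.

36000 Ω

X_L = ωL = 4740 Ω
X_C = 1/(ωC) = 5460 Ω
Parallel: admittances add. Y = 1/(jωL) + jωC
Y = (0 − j2.78e-05) S
|Y| = 2.78e-05 S → |Z| = 1/|Y| = 36000 Ω, ∠Z = −∠Y = 90.0°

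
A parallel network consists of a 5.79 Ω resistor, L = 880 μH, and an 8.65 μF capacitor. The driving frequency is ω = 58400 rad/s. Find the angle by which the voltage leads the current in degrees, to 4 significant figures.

-70.43°

X_L = ωL = 51.39 Ω
X_C = 1/(ωC) = 1.980 Ω
Parallel: admittances add. Y = 1/R + 1/(jωL) + jωC
Y = (0.1727 + j0.4857) S
|Y| = 0.5155 S → |Z| = 1/|Y| = 1.940 Ω, ∠Z = −∠Y = -70.43°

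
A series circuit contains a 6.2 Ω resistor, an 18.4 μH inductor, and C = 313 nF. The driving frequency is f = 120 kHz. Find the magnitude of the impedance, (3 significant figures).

11.5 Ω

ω = 2πf = 754000 rad/s
X_L = ωL = 13.9 Ω
X_C = 1/(ωC) = 4.24 Ω
Net reactance X = X_L − X_C = 9.64 Ω
Z = 6.20 + j9.64 Ω
|Z| = √(6.20² + 9.64²) = 11.5 Ω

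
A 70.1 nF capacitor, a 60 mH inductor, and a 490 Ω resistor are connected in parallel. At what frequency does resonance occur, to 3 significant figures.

ω₀ = 1/√(LC) = 1/√(0.06 × 7.01e-08) = 15420 rad/s
f₀ = ω₀/(2π) = 2.45 kHz

2.45 kHz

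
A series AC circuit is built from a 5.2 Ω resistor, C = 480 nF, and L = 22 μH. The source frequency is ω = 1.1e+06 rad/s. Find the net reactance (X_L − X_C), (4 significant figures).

22.31 Ω

X_L = ωL = 24.20 Ω
X_C = 1/(ωC) = 1.894 Ω
X = 24.20 − 1.894 = 22.31 Ω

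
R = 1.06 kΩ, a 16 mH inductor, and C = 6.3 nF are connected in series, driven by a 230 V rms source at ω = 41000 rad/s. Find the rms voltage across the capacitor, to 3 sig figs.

X_L = ωL = 656 Ω
X_C = 1/(ωC) = 3870 Ω
Net reactance X = X_L − X_C = -3220 Ω
Z = 1060 − j3220 Ω
|Z| = √(1060² + 3220²) = 3390 Ω
I = V/|Z| = 67.9 mA
V_C = I·|Z_C| = 0.0679 × 3870 = 263 V

263 V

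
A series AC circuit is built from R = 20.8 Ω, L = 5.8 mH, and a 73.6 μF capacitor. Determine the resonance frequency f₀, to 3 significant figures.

ω₀ = 1/√(LC) = 1/√(0.0058 × 7.36e-05) = 1531 rad/s
f₀ = ω₀/(2π) = 244 Hz

244 Hz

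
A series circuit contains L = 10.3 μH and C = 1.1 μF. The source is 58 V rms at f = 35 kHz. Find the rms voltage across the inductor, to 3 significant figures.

70.3 V

ω = 2πf = 219900 rad/s
X_L = ωL = 2.27 Ω
X_C = 1/(ωC) = 4.13 Ω
Net reactance X = X_L − X_C = -1.87 Ω
Z = − j1.87 Ω
|Z| = √(0² + 1.87²) = 1.87 Ω
I = V/|Z| = 31.0 A
V_L = I·|Z_L| = 31.0 × 2.27 = 70.3 V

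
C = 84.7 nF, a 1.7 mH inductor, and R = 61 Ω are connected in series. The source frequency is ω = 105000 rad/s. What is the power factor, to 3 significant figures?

0.678

X_L = ωL = 178 Ω
X_C = 1/(ωC) = 112 Ω
Net reactance X = X_L − X_C = 66.1 Ω
Z = 61.0 + j66.1 Ω
|Z| = √(61.0² + 66.1²) = 89.9 Ω
∠Z = arctan(66.1/61.0) = 47.3°
cos φ = cos(47.3°) = 0.678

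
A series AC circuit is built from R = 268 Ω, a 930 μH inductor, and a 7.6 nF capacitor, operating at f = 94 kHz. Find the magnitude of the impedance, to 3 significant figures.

422 Ω

ω = 2πf = 590600 rad/s
X_L = ωL = 549 Ω
X_C = 1/(ωC) = 223 Ω
Net reactance X = X_L − X_C = 326 Ω
Z = 268 + j326 Ω
|Z| = √(268² + 326²) = 422 Ω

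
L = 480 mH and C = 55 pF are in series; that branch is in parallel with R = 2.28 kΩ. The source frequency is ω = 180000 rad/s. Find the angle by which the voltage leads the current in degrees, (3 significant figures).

-8.87°

X_L = ωL = 86400 Ω
X_C = 1/(ωC) = 101000 Ω
Branch 1: Z₁ = R = 2280 Ω
Branch 2 (series LC): Z₂ = j(X_L − X_C) = −j14600 Ω
Parallel: Z = Z₁Z₂/(Z₁+Z₂), |Z| = 2250 Ω, ∠Z = -8.87°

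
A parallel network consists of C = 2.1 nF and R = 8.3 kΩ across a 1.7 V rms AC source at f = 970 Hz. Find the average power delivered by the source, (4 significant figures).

ω = 2πf = 6095 rad/s
X_C = 1/(ωC) = 78130 Ω
Parallel: admittances add. Y = 1/R + jωC
Y = (0.0001205 + j1.28e-05) S
|Y| = 0.0001212 S → |Z| = 1/|Y| = 8254 Ω, ∠Z = −∠Y = -6.064°
I = V/|Z| = 206.0 μA
P = VI cos φ = 1.7 × 0.0002060 × cos(-6.064°) = 348.2 μW

348.2 μW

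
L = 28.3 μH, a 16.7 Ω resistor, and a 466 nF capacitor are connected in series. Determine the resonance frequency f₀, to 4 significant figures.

43.83 kHz

ω₀ = 1/√(LC) = 1/√(2.83e-05 × 4.66e-07) = 275400 rad/s
f₀ = ω₀/(2π) = 43.83 kHz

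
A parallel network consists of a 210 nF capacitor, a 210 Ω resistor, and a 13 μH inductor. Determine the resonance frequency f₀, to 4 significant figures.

ω₀ = 1/√(LC) = 1/√(1.3e-05 × 2.1e-07) = 605200 rad/s
f₀ = ω₀/(2π) = 96.32 kHz

96.32 kHz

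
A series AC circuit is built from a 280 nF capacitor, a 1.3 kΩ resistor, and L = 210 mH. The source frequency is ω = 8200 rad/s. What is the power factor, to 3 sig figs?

0.711

X_L = ωL = 1720 Ω
X_C = 1/(ωC) = 436 Ω
Net reactance X = X_L − X_C = 1290 Ω
Z = 1300 + j1290 Ω
|Z| = √(1300² + 1290²) = 1830 Ω
∠Z = arctan(1290/1300) = 44.7°
cos φ = cos(44.7°) = 0.711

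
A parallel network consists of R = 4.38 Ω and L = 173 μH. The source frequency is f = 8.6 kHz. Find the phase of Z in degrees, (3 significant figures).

25.1°

ω = 2πf = 54040 rad/s
X_L = ωL = 9.35 Ω
Parallel: admittances add. Y = 1/R + 1/(jωL)
Y = (0.228 − j0.107) S
|Y| = 0.252 S → |Z| = 1/|Y| = 3.97 Ω, ∠Z = −∠Y = 25.1°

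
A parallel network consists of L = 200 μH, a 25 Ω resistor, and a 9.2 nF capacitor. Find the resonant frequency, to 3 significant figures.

ω₀ = 1/√(LC) = 1/√(0.0002 × 9.2e-09) = 737200 rad/s
f₀ = ω₀/(2π) = 117 kHz

117 kHz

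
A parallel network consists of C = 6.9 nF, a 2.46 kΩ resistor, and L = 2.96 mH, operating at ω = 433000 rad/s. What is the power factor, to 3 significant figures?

X_L = ωL = 1280 Ω
X_C = 1/(ωC) = 335 Ω
Parallel: admittances add. Y = 1/R + 1/(jωL) + jωC
Y = (0.000407 + j0.00221) S
|Y| = 0.00224 S → |Z| = 1/|Y| = 446 Ω, ∠Z = −∠Y = -79.6°
cos φ = cos(-79.6°) = 0.181

0.181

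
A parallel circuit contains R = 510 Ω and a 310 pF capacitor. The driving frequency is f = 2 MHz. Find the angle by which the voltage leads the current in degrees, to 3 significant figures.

-63.3°

ω = 2πf = 1.257e+07 rad/s
X_C = 1/(ωC) = 257 Ω
Parallel: admittances add. Y = 1/R + jωC
Y = (0.00196 + j0.00390) S
|Y| = 0.00436 S → |Z| = 1/|Y| = 229 Ω, ∠Z = −∠Y = -63.3°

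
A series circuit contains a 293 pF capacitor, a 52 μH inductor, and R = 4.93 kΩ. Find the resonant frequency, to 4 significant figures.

ω₀ = 1/√(LC) = 1/√(5.2e-05 × 2.93e-10) = 8.101e+06 rad/s
f₀ = ω₀/(2π) = 1.289 MHz

1.289 MHz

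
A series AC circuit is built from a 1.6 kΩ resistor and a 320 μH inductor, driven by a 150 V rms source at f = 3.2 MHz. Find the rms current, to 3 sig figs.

ω = 2πf = 2.011e+07 rad/s
X_L = ωL = 6430 Ω
Z = 1600 + j6430 Ω
|Z| = √(1600² + 6430²) = 6630 Ω
I = V/|Z| = 150/6630 = 22.6 mA

22.6 mA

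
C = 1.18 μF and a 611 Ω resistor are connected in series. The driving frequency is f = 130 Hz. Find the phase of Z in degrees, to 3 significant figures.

-59.5°

ω = 2πf = 816.8 rad/s
X_C = 1/(ωC) = 1040 Ω
Z = 611 − j1040 Ω
|Z| = √(611² + 1040²) = 1200 Ω
∠Z = arctan(-1040/611) = -59.5°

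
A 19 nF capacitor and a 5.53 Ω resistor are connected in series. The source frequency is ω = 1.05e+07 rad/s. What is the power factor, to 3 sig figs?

0.741

X_C = 1/(ωC) = 5.01 Ω
Z = 5.53 − j5.01 Ω
|Z| = √(5.53² + 5.01²) = 7.46 Ω
∠Z = arctan(-5.01/5.53) = -42.2°
cos φ = cos(-42.2°) = 0.741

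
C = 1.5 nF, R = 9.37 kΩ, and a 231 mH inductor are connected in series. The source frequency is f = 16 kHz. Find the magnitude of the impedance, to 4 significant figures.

ω = 2πf = 100500 rad/s
X_L = ωL = 23220 Ω
X_C = 1/(ωC) = 6631 Ω
Net reactance X = X_L − X_C = 16590 Ω
Z = 9370 + j16590 Ω
|Z| = √(9370² + 16590²) = 19050 Ω

19050 Ω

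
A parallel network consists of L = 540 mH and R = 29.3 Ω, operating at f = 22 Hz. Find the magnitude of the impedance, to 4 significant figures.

27.27 Ω

ω = 2πf = 138.2 rad/s
X_L = ωL = 74.64 Ω
Parallel: admittances add. Y = 1/R + 1/(jωL)
Y = (0.03413 − j0.01340) S
|Y| = 0.03666 S → |Z| = 1/|Y| = 27.27 Ω, ∠Z = −∠Y = 21.43°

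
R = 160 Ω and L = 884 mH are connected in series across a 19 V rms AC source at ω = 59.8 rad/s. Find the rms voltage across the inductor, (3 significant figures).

5.96 V

X_L = ωL = 52.9 Ω
Z = 160 + j52.9 Ω
|Z| = √(160² + 52.9²) = 169 Ω
I = V/|Z| = 113 mA
V_L = I·|Z_L| = 0.113 × 52.9 = 5.96 V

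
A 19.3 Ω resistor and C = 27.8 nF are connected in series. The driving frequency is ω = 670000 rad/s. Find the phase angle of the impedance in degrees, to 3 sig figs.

-70.2°

X_C = 1/(ωC) = 53.7 Ω
Z = 19.3 − j53.7 Ω
|Z| = √(19.3² + 53.7²) = 57.1 Ω
∠Z = arctan(-53.7/19.3) = -70.2°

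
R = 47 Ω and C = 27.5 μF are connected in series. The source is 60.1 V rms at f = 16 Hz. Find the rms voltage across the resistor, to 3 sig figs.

7.74 V

ω = 2πf = 100.5 rad/s
X_C = 1/(ωC) = 362 Ω
Z = 47.0 − j362 Ω
|Z| = √(47.0² + 362²) = 365 Ω
I = V/|Z| = 165 mA
V_R = I·|Z_R| = 0.165 × 47.0 = 7.74 V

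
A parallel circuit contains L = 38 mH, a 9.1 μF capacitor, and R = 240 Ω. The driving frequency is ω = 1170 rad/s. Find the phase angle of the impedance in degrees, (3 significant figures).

X_L = ωL = 44.5 Ω
X_C = 1/(ωC) = 93.9 Ω
Parallel: admittances add. Y = 1/R + 1/(jωL) + jωC
Y = (0.00417 − j0.0118) S
|Y| = 0.0126 S → |Z| = 1/|Y| = 79.6 Ω, ∠Z = −∠Y = 70.6°

70.6°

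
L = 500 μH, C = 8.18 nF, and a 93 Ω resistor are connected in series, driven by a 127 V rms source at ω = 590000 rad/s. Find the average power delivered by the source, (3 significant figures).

X_L = ωL = 295 Ω
X_C = 1/(ωC) = 207 Ω
Net reactance X = X_L − X_C = 87.8 Ω
Z = 93.0 + j87.8 Ω
|Z| = √(93.0² + 87.8²) = 128 Ω
∠Z = arctan(87.8/93.0) = 43.4°
I = V/|Z| = 993 mA
P = VI cos φ = 127 × 0.993 × cos(43.4°) = 91.7 W

91.7 W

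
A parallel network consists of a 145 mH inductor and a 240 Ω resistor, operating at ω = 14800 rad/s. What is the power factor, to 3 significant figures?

0.994

X_L = ωL = 2150 Ω
Parallel: admittances add. Y = 1/R + 1/(jωL)
Y = (0.00417 − j0.000466) S
|Y| = 0.00419 S → |Z| = 1/|Y| = 239 Ω, ∠Z = −∠Y = 6.38°
cos φ = cos(6.38°) = 0.994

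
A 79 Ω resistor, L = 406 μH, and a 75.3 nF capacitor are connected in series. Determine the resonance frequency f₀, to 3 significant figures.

28.8 kHz

ω₀ = 1/√(LC) = 1/√(0.000406 × 7.53e-08) = 180900 rad/s
f₀ = ω₀/(2π) = 28.8 kHz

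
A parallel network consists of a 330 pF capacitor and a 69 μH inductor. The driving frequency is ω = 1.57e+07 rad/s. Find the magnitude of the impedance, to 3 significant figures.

X_L = ωL = 1080 Ω
X_C = 1/(ωC) = 193 Ω
Parallel: admittances add. Y = 1/(jωL) + jωC
Y = (0 + j0.00426) S
|Y| = 0.00426 S → |Z| = 1/|Y| = 235 Ω, ∠Z = −∠Y = -90.0°

235 Ω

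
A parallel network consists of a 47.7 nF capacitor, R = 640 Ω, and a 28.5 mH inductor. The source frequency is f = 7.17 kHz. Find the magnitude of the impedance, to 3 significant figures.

481 Ω

ω = 2πf = 45050 rad/s
X_L = ωL = 1280 Ω
X_C = 1/(ωC) = 465 Ω
Parallel: admittances add. Y = 1/R + 1/(jωL) + jωC
Y = (0.00156 + j0.00137) S
|Y| = 0.00208 S → |Z| = 1/|Y| = 481 Ω, ∠Z = −∠Y = -41.2°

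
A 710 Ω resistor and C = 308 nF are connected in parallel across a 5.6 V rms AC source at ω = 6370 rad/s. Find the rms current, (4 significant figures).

X_C = 1/(ωC) = 509.7 Ω
Parallel: admittances add. Y = 1/R + jωC
Y = (0.001408 + j0.001962) S
|Y| = 0.002415 S → |Z| = 1/|Y| = 414.1 Ω, ∠Z = −∠Y = -54.33°
I = V/|Z| = 5.6/414.1 = 13.52 mA

13.52 mA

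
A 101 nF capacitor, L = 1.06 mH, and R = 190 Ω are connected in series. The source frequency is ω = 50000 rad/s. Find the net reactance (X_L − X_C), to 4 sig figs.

-145.0 Ω

X_L = ωL = 53.00 Ω
X_C = 1/(ωC) = 198.0 Ω
X = 53.00 − 198.0 = -145.0 Ω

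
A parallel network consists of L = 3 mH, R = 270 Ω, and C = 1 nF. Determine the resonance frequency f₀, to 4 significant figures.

91.89 kHz

ω₀ = 1/√(LC) = 1/√(0.003 × 1e-09) = 577400 rad/s
f₀ = ω₀/(2π) = 91.89 kHz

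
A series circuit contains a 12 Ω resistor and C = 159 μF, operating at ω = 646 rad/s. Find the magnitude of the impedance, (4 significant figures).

15.45 Ω

X_C = 1/(ωC) = 9.736 Ω
Z = 12.00 − j9.736 Ω
|Z| = √(12.00² + 9.736²) = 15.45 Ω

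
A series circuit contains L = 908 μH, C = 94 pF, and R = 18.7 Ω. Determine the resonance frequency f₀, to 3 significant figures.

ω₀ = 1/√(LC) = 1/√(0.000908 × 9.4e-11) = 3.423e+06 rad/s
f₀ = ω₀/(2π) = 545 kHz

545 kHz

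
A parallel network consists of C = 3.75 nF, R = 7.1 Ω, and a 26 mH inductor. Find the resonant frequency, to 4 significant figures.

ω₀ = 1/√(LC) = 1/√(0.026 × 3.75e-09) = 101300 rad/s
f₀ = ω₀/(2π) = 16.12 kHz

16.12 kHz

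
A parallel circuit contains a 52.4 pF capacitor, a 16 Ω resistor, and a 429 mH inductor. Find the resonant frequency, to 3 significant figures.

ω₀ = 1/√(LC) = 1/√(0.429 × 5.24e-11) = 210900 rad/s
f₀ = ω₀/(2π) = 33.6 kHz

33.6 kHz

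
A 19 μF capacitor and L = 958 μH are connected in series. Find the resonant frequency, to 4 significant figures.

ω₀ = 1/√(LC) = 1/√(0.000958 × 1.9e-05) = 7412 rad/s
f₀ = ω₀/(2π) = 1.180 kHz

1.180 kHz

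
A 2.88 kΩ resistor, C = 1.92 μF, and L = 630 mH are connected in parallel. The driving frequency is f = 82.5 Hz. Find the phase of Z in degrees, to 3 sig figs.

ω = 2πf = 518.4 rad/s
X_L = ωL = 327 Ω
X_C = 1/(ωC) = 1000 Ω
Parallel: admittances add. Y = 1/R + 1/(jωL) + jωC
Y = (0.000347 − j0.00207) S
|Y| = 0.00210 S → |Z| = 1/|Y| = 477 Ω, ∠Z = −∠Y = 80.5°

80.5°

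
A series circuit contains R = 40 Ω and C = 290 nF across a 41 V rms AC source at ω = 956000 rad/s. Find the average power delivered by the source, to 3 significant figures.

X_C = 1/(ωC) = 3.61 Ω
Z = 40.0 − j3.61 Ω
|Z| = √(40.0² + 3.61²) = 40.2 Ω
∠Z = arctan(-3.61/40.0) = -5.15°
I = V/|Z| = 1.02 A
P = VI cos φ = 41 × 1.02 × cos(-5.15°) = 41.7 W

41.7 W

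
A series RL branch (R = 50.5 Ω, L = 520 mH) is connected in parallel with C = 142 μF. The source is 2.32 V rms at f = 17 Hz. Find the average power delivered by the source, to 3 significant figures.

48.2 mW

ω = 2πf = 106.8 rad/s
X_L = ωL = 55.5 Ω
X_C = 1/(ωC) = 65.9 Ω
Branch 1 (R+jX_L): Z₁ = 50.5 + j55.5 Ω, |Z₁| = 75.1 Ω
Branch 2 (−jX_C): Z₂ = −j65.9 Ω
Parallel: Z = Z₁Z₂/(Z₁+Z₂), |Z| = 96.0 Ω, ∠Z = -30.7°
I = V/|Z| = 24.2 mA
P = VI cos φ = 2.32 × 0.0242 × cos(-30.7°) = 48.2 mW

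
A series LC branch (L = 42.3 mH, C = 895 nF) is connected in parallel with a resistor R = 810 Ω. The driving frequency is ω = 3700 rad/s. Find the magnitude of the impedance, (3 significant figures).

X_L = ωL = 157 Ω
X_C = 1/(ωC) = 302 Ω
Branch 1: Z₁ = R = 810 Ω
Branch 2 (series LC): Z₂ = j(X_L − X_C) = −j145 Ω
Parallel: Z = Z₁Z₂/(Z₁+Z₂), |Z| = 143 Ω, ∠Z = -79.8°

143 Ω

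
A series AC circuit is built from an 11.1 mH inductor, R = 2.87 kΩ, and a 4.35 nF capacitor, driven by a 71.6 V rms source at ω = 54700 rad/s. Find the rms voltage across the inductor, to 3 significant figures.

X_L = ωL = 607 Ω
X_C = 1/(ωC) = 4200 Ω
Net reactance X = X_L − X_C = -3600 Ω
Z = 2870 − j3600 Ω
|Z| = √(2870² + 3600²) = 4600 Ω
I = V/|Z| = 15.6 mA
V_L = I·|Z_L| = 0.0156 × 607 = 9.45 V

9.45 V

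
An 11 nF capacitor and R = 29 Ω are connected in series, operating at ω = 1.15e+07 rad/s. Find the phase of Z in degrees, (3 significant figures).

X_C = 1/(ωC) = 7.91 Ω
Z = 29.0 − j7.91 Ω
|Z| = √(29.0² + 7.91²) = 30.1 Ω
∠Z = arctan(-7.91/29.0) = -15.2°

-15.2°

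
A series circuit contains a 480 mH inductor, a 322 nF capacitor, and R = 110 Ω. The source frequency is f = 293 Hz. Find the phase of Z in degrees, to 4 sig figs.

-82.20°

ω = 2πf = 1841 rad/s
X_L = ωL = 883.7 Ω
X_C = 1/(ωC) = 1687 Ω
Net reactance X = X_L − X_C = -803.3 Ω
Z = 110.0 − j803.3 Ω
|Z| = √(110.0² + 803.3²) = 810.8 Ω
∠Z = arctan(-803.3/110.0) = -82.20°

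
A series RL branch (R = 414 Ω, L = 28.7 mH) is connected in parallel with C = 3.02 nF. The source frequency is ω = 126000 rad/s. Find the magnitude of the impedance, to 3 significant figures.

8930 Ω

X_L = ωL = 3620 Ω
X_C = 1/(ωC) = 2630 Ω
Branch 1 (R+jX_L): Z₁ = 414 + j3620 Ω, |Z₁| = 3640 Ω
Branch 2 (−jX_C): Z₂ = −j2630 Ω
Parallel: Z = Z₁Z₂/(Z₁+Z₂), |Z| = 8930 Ω, ∠Z = -73.8°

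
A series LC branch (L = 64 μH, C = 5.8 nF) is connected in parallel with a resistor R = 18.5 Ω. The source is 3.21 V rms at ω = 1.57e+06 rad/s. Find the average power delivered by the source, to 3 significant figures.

557 mW

X_L = ωL = 100 Ω
X_C = 1/(ωC) = 110 Ω
Branch 1: Z₁ = R = 18.5 Ω
Branch 2 (series LC): Z₂ = j(X_L − X_C) = −j9.34 Ω
Parallel: Z = Z₁Z₂/(Z₁+Z₂), |Z| = 8.34 Ω, ∠Z = -63.2°
I = V/|Z| = 385 mA
P = VI cos φ = 3.21 × 0.385 × cos(-63.2°) = 557 mW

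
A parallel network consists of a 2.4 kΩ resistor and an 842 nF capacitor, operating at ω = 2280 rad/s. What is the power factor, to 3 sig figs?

0.212

X_C = 1/(ωC) = 521 Ω
Parallel: admittances add. Y = 1/R + jωC
Y = (0.000417 + j0.00192) S
|Y| = 0.00196 S → |Z| = 1/|Y| = 509 Ω, ∠Z = −∠Y = -77.8°
cos φ = cos(-77.8°) = 0.212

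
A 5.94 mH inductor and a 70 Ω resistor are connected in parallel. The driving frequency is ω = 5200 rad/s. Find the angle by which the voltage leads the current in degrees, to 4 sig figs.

X_L = ωL = 30.89 Ω
Parallel: admittances add. Y = 1/R + 1/(jωL)
Y = (0.01429 − j0.03238) S
|Y| = 0.03539 S → |Z| = 1/|Y| = 28.26 Ω, ∠Z = −∠Y = 66.19°

66.19°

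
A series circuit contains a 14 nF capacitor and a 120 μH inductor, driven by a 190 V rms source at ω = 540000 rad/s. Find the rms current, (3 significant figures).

2.82 A

X_L = ωL = 64.8 Ω
X_C = 1/(ωC) = 132 Ω
Net reactance X = X_L − X_C = -67.5 Ω
Z = − j67.5 Ω
|Z| = √(0² + 67.5²) = 67.5 Ω
I = V/|Z| = 190/67.5 = 2.82 A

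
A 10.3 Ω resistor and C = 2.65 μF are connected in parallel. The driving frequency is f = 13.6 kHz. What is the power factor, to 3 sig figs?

ω = 2πf = 85450 rad/s
X_C = 1/(ωC) = 4.42 Ω
Parallel: admittances add. Y = 1/R + jωC
Y = (0.0971 + j0.226) S
|Y| = 0.246 S → |Z| = 1/|Y| = 4.06 Ω, ∠Z = −∠Y = -66.8°
cos φ = cos(-66.8°) = 0.394

0.394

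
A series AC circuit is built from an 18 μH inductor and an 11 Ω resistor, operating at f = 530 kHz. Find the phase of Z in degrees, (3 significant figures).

ω = 2πf = 3.33e+06 rad/s
X_L = ωL = 59.9 Ω
Z = 11.0 + j59.9 Ω
|Z| = √(11.0² + 59.9²) = 60.9 Ω
∠Z = arctan(59.9/11.0) = 79.6°

79.6°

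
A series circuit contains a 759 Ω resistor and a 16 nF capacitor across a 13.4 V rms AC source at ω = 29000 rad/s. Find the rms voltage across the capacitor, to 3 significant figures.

12.6 V

X_C = 1/(ωC) = 2160 Ω
Z = 759 − j2160 Ω
|Z| = √(759² + 2160²) = 2280 Ω
I = V/|Z| = 5.86 mA
V_C = I·|Z_C| = 0.00586 × 2160 = 12.6 V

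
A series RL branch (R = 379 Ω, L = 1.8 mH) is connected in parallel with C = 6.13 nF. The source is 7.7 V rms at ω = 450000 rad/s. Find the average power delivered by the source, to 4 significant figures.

28.10 mW

X_L = ωL = 810.0 Ω
X_C = 1/(ωC) = 362.5 Ω
Branch 1 (R+jX_L): Z₁ = 379.0 + j810.0 Ω, |Z₁| = 894.3 Ω
Branch 2 (−jX_C): Z₂ = −j362.5 Ω
Parallel: Z = Z₁Z₂/(Z₁+Z₂), |Z| = 552.8 Ω, ∠Z = -74.81°
I = V/|Z| = 13.93 mA
P = VI cos φ = 7.7 × 0.01393 × cos(-74.81°) = 28.10 mW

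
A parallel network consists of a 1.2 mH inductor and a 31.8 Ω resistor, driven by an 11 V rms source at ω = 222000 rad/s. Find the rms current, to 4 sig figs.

X_L = ωL = 266.4 Ω
Parallel: admittances add. Y = 1/R + 1/(jωL)
Y = (0.03145 − j0.003754) S
|Y| = 0.03167 S → |Z| = 1/|Y| = 31.58 Ω, ∠Z = −∠Y = 6.807°
I = V/|Z| = 11/31.58 = 348.4 mA

348.4 mA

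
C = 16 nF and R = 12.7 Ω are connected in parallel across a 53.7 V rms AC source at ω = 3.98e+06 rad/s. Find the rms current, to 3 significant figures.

X_C = 1/(ωC) = 15.7 Ω
Parallel: admittances add. Y = 1/R + jωC
Y = (0.0787 + j0.0637) S
|Y| = 0.101 S → |Z| = 1/|Y| = 9.87 Ω, ∠Z = −∠Y = -39.0°
I = V/|Z| = 53.7/9.87 = 5.44 A

5.44 A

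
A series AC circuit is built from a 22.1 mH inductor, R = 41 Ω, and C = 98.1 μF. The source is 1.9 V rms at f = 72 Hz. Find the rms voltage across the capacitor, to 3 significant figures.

0.999 V

ω = 2πf = 452.4 rad/s
X_L = ωL = 10.0 Ω
X_C = 1/(ωC) = 22.5 Ω
Net reactance X = X_L − X_C = -12.5 Ω
Z = 41.0 − j12.5 Ω
|Z| = √(41.0² + 12.5²) = 42.9 Ω
I = V/|Z| = 44.3 mA
V_C = I·|Z_C| = 0.0443 × 22.5 = 0.999 V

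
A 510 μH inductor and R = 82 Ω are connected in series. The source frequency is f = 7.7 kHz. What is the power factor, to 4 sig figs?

0.9576

ω = 2πf = 48380 rad/s
X_L = ωL = 24.67 Ω
Z = 82.00 + j24.67 Ω
|Z| = √(82.00² + 24.67²) = 85.63 Ω
∠Z = arctan(24.67/82.00) = 16.75°
cos φ = cos(16.75°) = 0.9576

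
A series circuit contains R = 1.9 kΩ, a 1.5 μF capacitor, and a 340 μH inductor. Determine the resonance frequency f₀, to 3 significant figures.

7.05 kHz

ω₀ = 1/√(LC) = 1/√(0.00034 × 1.5e-06) = 44280 rad/s
f₀ = ω₀/(2π) = 7.05 kHz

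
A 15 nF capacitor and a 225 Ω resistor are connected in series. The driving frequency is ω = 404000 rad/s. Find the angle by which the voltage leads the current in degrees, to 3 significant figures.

X_C = 1/(ωC) = 165 Ω
Z = 225 − j165 Ω
|Z| = √(225² + 165²) = 279 Ω
∠Z = arctan(-165/225) = -36.3°

-36.3°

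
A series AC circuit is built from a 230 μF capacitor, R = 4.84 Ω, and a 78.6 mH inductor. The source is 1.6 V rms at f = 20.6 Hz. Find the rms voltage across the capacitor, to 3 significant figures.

2.25 V

ω = 2πf = 129.4 rad/s
X_L = ωL = 10.2 Ω
X_C = 1/(ωC) = 33.6 Ω
Net reactance X = X_L − X_C = -23.4 Ω
Z = 4.84 − j23.4 Ω
|Z| = √(4.84² + 23.4²) = 23.9 Ω
I = V/|Z| = 66.9 mA
V_C = I·|Z_C| = 0.0669 × 33.6 = 2.25 V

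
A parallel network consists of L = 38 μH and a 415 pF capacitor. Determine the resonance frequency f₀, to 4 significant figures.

1.267 MHz

ω₀ = 1/√(LC) = 1/√(3.8e-05 × 4.15e-10) = 7.963e+06 rad/s
f₀ = ω₀/(2π) = 1.267 MHz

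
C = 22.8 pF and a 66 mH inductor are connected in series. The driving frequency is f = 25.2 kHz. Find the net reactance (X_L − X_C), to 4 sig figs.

ω = 2πf = 158300 rad/s
X_L = ωL = 10450 Ω
X_C = 1/(ωC) = 277000 Ω
X = 10450 − 277000 = -266600 Ω

-266600 Ω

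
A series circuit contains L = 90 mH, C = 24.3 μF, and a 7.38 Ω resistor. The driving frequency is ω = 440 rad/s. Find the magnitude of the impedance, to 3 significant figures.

X_L = ωL = 39.6 Ω
X_C = 1/(ωC) = 93.5 Ω
Net reactance X = X_L − X_C = -53.9 Ω
Z = 7.38 − j53.9 Ω
|Z| = √(7.38² + 53.9²) = 54.4 Ω

54.4 Ω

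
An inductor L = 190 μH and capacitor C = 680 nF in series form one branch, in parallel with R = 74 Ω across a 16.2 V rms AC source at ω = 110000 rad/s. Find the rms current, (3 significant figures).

X_L = ωL = 20.9 Ω
X_C = 1/(ωC) = 13.4 Ω
Branch 1: Z₁ = R = 74.0 Ω
Branch 2 (series LC): Z₂ = j(X_L − X_C) = j7.53 Ω
Parallel: Z = Z₁Z₂/(Z₁+Z₂), |Z| = 7.49 Ω, ∠Z = 84.2°
I = V/|Z| = 16.2/7.49 = 2.16 A

2.16 A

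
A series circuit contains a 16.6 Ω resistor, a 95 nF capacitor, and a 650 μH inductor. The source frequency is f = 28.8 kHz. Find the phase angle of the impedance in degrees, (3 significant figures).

74.4°

ω = 2πf = 181000 rad/s
X_L = ωL = 118 Ω
X_C = 1/(ωC) = 58.2 Ω
Net reactance X = X_L − X_C = 59.5 Ω
Z = 16.6 + j59.5 Ω
|Z| = √(16.6² + 59.5²) = 61.7 Ω
∠Z = arctan(59.5/16.6) = 74.4°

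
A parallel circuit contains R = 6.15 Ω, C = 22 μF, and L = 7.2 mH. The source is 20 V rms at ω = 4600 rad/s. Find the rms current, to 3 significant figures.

3.55 A

X_L = ωL = 33.1 Ω
X_C = 1/(ωC) = 9.88 Ω
Parallel: admittances add. Y = 1/R + 1/(jωL) + jωC
Y = (0.163 + j0.0710) S
|Y| = 0.177 S → |Z| = 1/|Y| = 5.64 Ω, ∠Z = −∠Y = -23.6°
I = V/|Z| = 20/5.64 = 3.55 A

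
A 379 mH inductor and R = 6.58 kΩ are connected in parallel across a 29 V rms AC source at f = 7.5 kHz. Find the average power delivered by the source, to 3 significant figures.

ω = 2πf = 47120 rad/s
X_L = ωL = 17900 Ω
Parallel: admittances add. Y = 1/R + 1/(jωL)
Y = (0.000152 − j5.6e-05) S
|Y| = 0.000162 S → |Z| = 1/|Y| = 6170 Ω, ∠Z = −∠Y = 20.2°
I = V/|Z| = 4.70 mA
P = VI cos φ = 29 × 0.00470 × cos(20.2°) = 128 mW

128 mW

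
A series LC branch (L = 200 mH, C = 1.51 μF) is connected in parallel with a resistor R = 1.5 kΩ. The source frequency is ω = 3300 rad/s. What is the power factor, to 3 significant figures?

X_L = ωL = 660 Ω
X_C = 1/(ωC) = 201 Ω
Branch 1: Z₁ = R = 1500 Ω
Branch 2 (series LC): Z₂ = j(X_L − X_C) = j459 Ω
Parallel: Z = Z₁Z₂/(Z₁+Z₂), |Z| = 439 Ω, ∠Z = 73.0°
cos φ = cos(73.0°) = 0.293

0.293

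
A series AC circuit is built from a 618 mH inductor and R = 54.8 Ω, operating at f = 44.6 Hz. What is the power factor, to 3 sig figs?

ω = 2πf = 280.2 rad/s
X_L = ωL = 173 Ω
Z = 54.8 + j173 Ω
|Z| = √(54.8² + 173²) = 182 Ω
∠Z = arctan(173/54.8) = 72.4°
cos φ = cos(72.4°) = 0.302

0.302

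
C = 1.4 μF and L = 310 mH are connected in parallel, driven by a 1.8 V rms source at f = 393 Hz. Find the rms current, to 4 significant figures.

ω = 2πf = 2469 rad/s
X_L = ωL = 765.5 Ω
X_C = 1/(ωC) = 289.3 Ω
Parallel: admittances add. Y = 1/(jωL) + jωC
Y = (0 + j0.002151) S
|Y| = 0.002151 S → |Z| = 1/|Y| = 465.0 Ω, ∠Z = −∠Y = -90.00°
I = V/|Z| = 1.8/465.0 = 3.871 mA

3.871 mA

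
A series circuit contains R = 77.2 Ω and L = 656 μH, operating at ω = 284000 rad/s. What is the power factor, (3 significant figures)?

0.383

X_L = ωL = 186 Ω
Z = 77.2 + j186 Ω
|Z| = √(77.2² + 186²) = 202 Ω
∠Z = arctan(186/77.2) = 67.5°
cos φ = cos(67.5°) = 0.383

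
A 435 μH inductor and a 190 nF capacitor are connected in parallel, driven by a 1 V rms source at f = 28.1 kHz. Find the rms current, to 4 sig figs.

20.53 mA

ω = 2πf = 176600 rad/s
X_L = ωL = 76.80 Ω
X_C = 1/(ωC) = 29.81 Ω
Parallel: admittances add. Y = 1/(jωL) + jωC
Y = (0 + j0.02053) S
|Y| = 0.02053 S → |Z| = 1/|Y| = 48.72 Ω, ∠Z = −∠Y = -90.00°
I = V/|Z| = 1/48.72 = 20.53 mA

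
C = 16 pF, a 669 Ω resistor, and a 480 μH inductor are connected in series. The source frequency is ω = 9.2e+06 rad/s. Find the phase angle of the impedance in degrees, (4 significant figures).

-74.28°

X_L = ωL = 4416 Ω
X_C = 1/(ωC) = 6793 Ω
Net reactance X = X_L − X_C = -2377 Ω
Z = 669.0 − j2377 Ω
|Z| = √(669.0² + 2377²) = 2470 Ω
∠Z = arctan(-2377/669.0) = -74.28°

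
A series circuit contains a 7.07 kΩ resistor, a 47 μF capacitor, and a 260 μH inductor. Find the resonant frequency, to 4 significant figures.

1.440 kHz

ω₀ = 1/√(LC) = 1/√(0.00026 × 4.7e-05) = 9046 rad/s
f₀ = ω₀/(2π) = 1.440 kHz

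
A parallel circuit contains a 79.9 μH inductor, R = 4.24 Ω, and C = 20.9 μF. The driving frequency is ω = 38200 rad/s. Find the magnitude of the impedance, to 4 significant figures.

1.899 Ω

X_L = ωL = 3.052 Ω
X_C = 1/(ωC) = 1.253 Ω
Parallel: admittances add. Y = 1/R + 1/(jωL) + jωC
Y = (0.2358 + j0.4707) S
|Y| = 0.5265 S → |Z| = 1/|Y| = 1.899 Ω, ∠Z = −∠Y = -63.39°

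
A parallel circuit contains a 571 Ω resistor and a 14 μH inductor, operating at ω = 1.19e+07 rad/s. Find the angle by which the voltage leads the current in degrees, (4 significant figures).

X_L = ωL = 166.6 Ω
Parallel: admittances add. Y = 1/R + 1/(jωL)
Y = (0.001751 − j0.006002) S
|Y| = 0.006253 S → |Z| = 1/|Y| = 159.9 Ω, ∠Z = −∠Y = 73.73°

73.73°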